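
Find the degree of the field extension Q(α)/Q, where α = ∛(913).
[Q(α):Q] = 3

The minimal polynomial of α is x^3 - 913, irreducible over Q since 913 is not a perfect cube (so x^3 - 913 has no rational root). Hence [Q(α):Q] = deg(m_α) = 3.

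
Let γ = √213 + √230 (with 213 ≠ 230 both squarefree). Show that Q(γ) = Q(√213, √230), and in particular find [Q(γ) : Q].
[Q(γ) : Q] = 4 (equivalently, Q(γ) = Q(√213, √230))

Obviously Q(γ) ⊆ Q(√213, √230), and [Q(√213, √230):Q] = 4 (since 213, 230 are distinct squarefree integers > 1 with 48990 not a perfect square). To show equality we compute the minimal polynomial of γ. From γ = √213 + √230: γ^2 = 213 + 2√(48990) + 230 = 443 + 2√(48990), so γ^2 - 443 = 2√(48990); squaring, (γ^2 - 443)^2 = 4·48990, i.e. γ^4 - 886γ^2 + 196249 - 195960 = 0, i.e. γ^4 - 886γ^2 + 289 = 0. So γ is a root of x^4 - 886x^2 + 289. This polynomial is irreducible over Q: it has no rational root (each ±√213 ± √230 is irrational), and any factorization into two quadratics over Q would force √(48990) ∈ Q (pairing opposite roots) or √213, √230 ∈ Q (other pairings), all impossible. Hence [Q(γ):Q] = 4 = [Q(√213, √230):Q], so Q(γ) = Q(√213, √230).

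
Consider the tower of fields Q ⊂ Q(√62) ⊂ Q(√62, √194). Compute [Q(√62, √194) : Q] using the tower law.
[Q(√62, √194) : Q] = 4

[Q(√62):Q] = 2 (min poly x^2 - 62, irreducible since 62 is squarefree > 1). For the top step, suppose √194 ∈ Q(√62), say √194 = c + d√62 with c, d ∈ Q. Squaring: 194 = c^2 + 62d^2 + 2cd√62. Since √62 ∉ Q this forces 2cd = 0. If d = 0 then √194 = c ∈ Q, contradicting 194 squarefree > 1. If c = 0 then 194 = 62d^2, so 62·194 = (62d)^2 is a perfect square in Q — but 62·194 = 12028 is not a perfect square (since 62 and 194 are distinct squarefree integers). Contradiction. Hence √194 ∉ Q(√62), so x^2 - 194 stays irreducible over Q(√62) and [Q(√62, √194) : Q(√62)] = 2. By the tower law, [Q(√62, √194) : Q] = 2 · 2 = 4.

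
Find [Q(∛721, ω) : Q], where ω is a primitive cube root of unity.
[Q(∛721, ω) : Q] = 6

[Q(∛721):Q] = 3 (min poly x^3 - 721, irreducible since 721 is not a perfect cube). [Q(ω):Q] = 2 (min poly x^2 + x + 1). Since Q(∛721) ⊂ R and ω ∉ R, we have ω ∉ Q(∛721), so x^2 + x + 1 remains irreducible over Q(∛721) and [Q(∛721, ω) : Q(∛721)] = 2. By the tower law, [Q(∛721, ω) : Q] = 3 · 2 = 6. (In fact Q(∛721, ω) is the splitting field of x^3 - 721 over Q.)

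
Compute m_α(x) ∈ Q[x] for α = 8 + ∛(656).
m_α(x) = x^3 - 24x^2 + 192x - 1168

Set β = α - 8 = ∛(656), so β^3 = 656. Then (α - 8)^3 - 656 = 0, i.e. α is a root of g(x) = (x - 8)^3 - 656 = x^3 - 24x^2 + 192x - 1168. Since g(x) = h(x - 8) where h(x) = x^3 - 656, and h is irreducible over Q (because 656 is not a perfect cube, so h has no rational root, and a monic cubic with no rational root is irreducible), g is also irreducible (irreducibility is preserved under the substitution x → x - 8). Hence m_α(x) = x^3 - 24x^2 + 192x - 1168.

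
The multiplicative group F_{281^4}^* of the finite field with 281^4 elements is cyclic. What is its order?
|F_{281^4}^*| = 6234839520

F_{281^4} has 281^4 = 6234839521 elements; its multiplicative group consists of all nonzero elements, so |F_{281^4}^*| = 6234839521 - 1 = 6234839520. (It is cyclic since any finite subgroup of the multiplicative group of a field is cyclic.)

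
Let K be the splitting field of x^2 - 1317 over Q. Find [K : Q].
[K : Q] = 2

f(x) = x^2 - 1317 factors as (x - √1317)(x + √1317). The splitting field is K = Q(√1317). Since 1317 is squarefree and > 1, it is not a perfect square, so x^2 - 1317 is irreducible over Q and [Q(√1317) : Q] = 2. Hence [K : Q] = 2.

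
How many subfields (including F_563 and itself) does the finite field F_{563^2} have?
F_{563^2} has 2 subfields

The subfields of F_{p^n} are exactly the fields F_{p^d} for d | n (each is the fixed field of the unique index-d subgroup of Gal(F_{p^n}/F_p) ≅ Z/nZ). The divisors of n = 2 are {1, 2}, giving 2 subfields: F_{563^1}, F_{563^2}.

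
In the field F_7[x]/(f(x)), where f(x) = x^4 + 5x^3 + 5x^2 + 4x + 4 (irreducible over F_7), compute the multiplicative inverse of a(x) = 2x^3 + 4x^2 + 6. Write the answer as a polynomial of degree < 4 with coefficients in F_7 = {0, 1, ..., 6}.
a(x)^(-1) ≡ x^3 + 6x^2 + 6x + 1 (mod f(x))

Since f is irreducible over F_7, F_7[x]/(f) is a field and a(x) ≠ 0 has an inverse. Apply the extended Euclidean algorithm to f(x) and a(x) in F_7[x]: f(x) = (4x + 5)·a(x) + (6x^2 + x + 2);  a(x) = (5x + 1)·(6x^2 + x + 2) + (3x + 4);  (6x^2 + x + 2) = (2x)·(3x + 4) + (2). The last nonzero remainder is the constant 2 = gcd(f, a) in F_7. Back-substituting through the division chain expresses 2 = s(x)·a(x) + t(x)·f(x) with s(x) ≡ 2x^3 + 5x^2 + 5x + 2 (mod f), so (2x^3 + 5x^2 + 5x + 2)·a(x) ≡ 2 (mod f). Multiplying by 2^(-1) ≡ 4 in F_7 gives a(x)^(-1) ≡ 4·(2x^3 + 5x^2 + 5x + 2) ≡ x^3 + 6x^2 + 6x + 1 (mod f). Check: (2x^3 + 4x^2 + 6)·(x^3 + 6x^2 + 6x + 1) = 2x^6 + 2x^5 + x^4 + 4x^3 + 5x^2 + x + 6 ≡ 1 (mod x^4 + 5x^3 + 5x^2 + 4x + 4).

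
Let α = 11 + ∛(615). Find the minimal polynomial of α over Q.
m_α(x) = x^3 - 33x^2 + 363x - 1946

Set β = α - 11 = ∛(615), so β^3 = 615. Then (α - 11)^3 - 615 = 0, i.e. α is a root of g(x) = (x - 11)^3 - 615 = x^3 - 33x^2 + 363x - 1946. Since g(x) = h(x - 11) where h(x) = x^3 - 615, and h is irreducible over Q (because 615 is not a perfect cube, so h has no rational root, and a monic cubic with no rational root is irreducible), g is also irreducible (irreducibility is preserved under the substitution x → x - 11). Hence m_α(x) = x^3 - 33x^2 + 363x - 1946.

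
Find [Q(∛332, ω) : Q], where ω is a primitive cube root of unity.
[Q(∛332, ω) : Q] = 6

[Q(∛332):Q] = 3 (min poly x^3 - 332, irreducible since 332 is not a perfect cube). [Q(ω):Q] = 2 (min poly x^2 + x + 1). Since Q(∛332) ⊂ R and ω ∉ R, we have ω ∉ Q(∛332), so x^2 + x + 1 remains irreducible over Q(∛332) and [Q(∛332, ω) : Q(∛332)] = 2. By the tower law, [Q(∛332, ω) : Q] = 3 · 2 = 6. (In fact Q(∛332, ω) is the splitting field of x^3 - 332 over Q.)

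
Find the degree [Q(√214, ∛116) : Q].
[Q(√214, ∛116) : Q] = 6

Let L = Q(√214, ∛116). Since Q(√214) ⊂ L and [Q(√214):Q] = 2, the tower law gives 2 | [L:Q]. Likewise Q(∛116) ⊂ L with [Q(∛116):Q] = 3 (because 116 is not a perfect cube), so 3 | [L:Q]. As gcd(2,3) = 1, [L:Q] is divisible by 6. Conversely L is generated over Q by √214 and ∛116, so [L:Q] ≤ 2·3 = 6. Therefore [Q(√214, ∛116) : Q] = 6.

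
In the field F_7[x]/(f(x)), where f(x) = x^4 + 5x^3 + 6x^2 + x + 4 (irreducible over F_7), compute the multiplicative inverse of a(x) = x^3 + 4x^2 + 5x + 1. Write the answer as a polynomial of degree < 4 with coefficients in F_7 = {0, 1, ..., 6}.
a(x)^(-1) ≡ 4x^3 + 3x^2 + 4x + 6 (mod f(x))

Since f is irreducible over F_7, F_7[x]/(f) is a field and a(x) ≠ 0 has an inverse. Apply the extended Euclidean algorithm to f(x) and a(x) in F_7[x]: f(x) = (x + 1)·a(x) + (4x^2 + 2x + 3);  a(x) = (2x)·(4x^2 + 2x + 3) + (6x + 1);  (4x^2 + 2x + 3) = (3x + 1)·(6x + 1) + (2). The last nonzero remainder is the constant 2 = gcd(f, a) in F_7. Back-substituting through the division chain expresses 2 = s(x)·a(x) + t(x)·f(x) with s(x) ≡ x^3 + 6x^2 + x + 5 (mod f), so (x^3 + 6x^2 + x + 5)·a(x) ≡ 2 (mod f). Multiplying by 2^(-1) ≡ 4 in F_7 gives a(x)^(-1) ≡ 4·(x^3 + 6x^2 + x + 5) ≡ 4x^3 + 3x^2 + 4x + 6 (mod f). Check: (x^3 + 4x^2 + 5x + 1)·(4x^3 + 3x^2 + 4x + 6) = 4x^6 + 5x^5 + x^4 + 6x^3 + 5x^2 + 6x + 6 ≡ 1 (mod x^4 + 5x^3 + 6x^2 + x + 4).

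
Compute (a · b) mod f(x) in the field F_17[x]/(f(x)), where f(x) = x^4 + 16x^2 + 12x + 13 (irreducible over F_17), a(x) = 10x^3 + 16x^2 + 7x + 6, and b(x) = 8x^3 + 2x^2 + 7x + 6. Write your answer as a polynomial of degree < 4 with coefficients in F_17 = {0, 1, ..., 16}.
a · b ≡ 10x^2 + 13x + 2 (mod f(x))

Multiply in F_17[x]: a(x)·b(x) = (10x^3 + 16x^2 + 7x + 6)·(8x^3 + 2x^2 + 7x + 6) = 12x^6 + 12x^5 + 5x^4 + 13x^3 + 4x^2 + 16x + 2. This has degree ≥ 4, so divide by f(x) over F_17: 12x^6 + 12x^5 + 5x^4 + 13x^3 + 4x^2 + 16x + 2 = (12x^2 + 12x)·(x^4 + 16x^2 + 12x + 13) + (10x^2 + 13x + 2). Hence a·b ≡ 10x^2 + 13x + 2 (mod f). (F_17[x]/(f) is a field with 17^4 = 83521 elements since f is irreducible of degree 4.)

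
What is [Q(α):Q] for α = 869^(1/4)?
[Q(α):Q] = 4

α is a root of x^4 - 869. By Eisenstein's criterion at the prime p = 11 (which divides the constant term 869 but p^2 = 121 does not, since 869 is squarefree), x^4 - 869 is irreducible over Q. Hence [Q(α):Q] = 4.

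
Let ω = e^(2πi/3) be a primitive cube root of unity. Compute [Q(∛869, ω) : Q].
[Q(∛869, ω) : Q] = 6

[Q(∛869):Q] = 3 (min poly x^3 - 869, irreducible since 869 is not a perfect cube). [Q(ω):Q] = 2 (min poly x^2 + x + 1). Since Q(∛869) ⊂ R and ω ∉ R, we have ω ∉ Q(∛869), so x^2 + x + 1 remains irreducible over Q(∛869) and [Q(∛869, ω) : Q(∛869)] = 2. By the tower law, [Q(∛869, ω) : Q] = 3 · 2 = 6. (In fact Q(∛869, ω) is the splitting field of x^3 - 869 over Q.)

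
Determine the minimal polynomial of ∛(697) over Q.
m_α(x) = x^3 - 697

α satisfies α^3 = 697, so x^3 - 697 annihilates α. By the rational root test, a rational root p/q (in lowest terms) of x^3 - 697 would satisfy p^3 = 697 q^3, forcing q = 1 and p^3 = 697; but 697 is not a perfect cube, contradiction. A monic cubic over Q with no rational root is irreducible (any nontrivial factorization would include a linear factor). Hence x^3 - 697 is the minimal polynomial of α, and in particular [Q(α):Q] = 3.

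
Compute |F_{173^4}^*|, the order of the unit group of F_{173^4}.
|F_{173^4}^*| = 895745040

F_{173^4} has 173^4 = 895745041 elements; its multiplicative group consists of all nonzero elements, so |F_{173^4}^*| = 895745041 - 1 = 895745040. (It is cyclic since any finite subgroup of the multiplicative group of a field is cyclic.)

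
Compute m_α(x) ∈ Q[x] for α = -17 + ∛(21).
m_α(x) = x^3 + 51x^2 + 867x + 4892

Set β = α + 17 = ∛(21), so β^3 = 21. Then (α + 17)^3 - 21 = 0, i.e. α is a root of g(x) = (x + 17)^3 - 21 = x^3 + 51x^2 + 867x + 4892. Since g(x) = h(x + 17) where h(x) = x^3 - 21, and h is irreducible over Q (because 21 is not a perfect cube, so h has no rational root, and a monic cubic with no rational root is irreducible), g is also irreducible (irreducibility is preserved under the substitution x → x + 17). Hence m_α(x) = x^3 + 51x^2 + 867x + 4892.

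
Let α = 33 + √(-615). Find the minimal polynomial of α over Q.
m_α(x) = x^2 - 66x + 1704

From α - 33 = √(-615), squaring gives (α - 33)^2 = -615, i.e. α^2 - 66α + 1089 = -615, so α^2 - 66α + 1704 = 0. The discriminant of x^2 - 66x + 1704 is (-66)^2 - 4·(1704) = 4356 - 6816 = -2460, and 4·(-615) is not a perfect square in Q since -615 is squarefree and ≠ 1. Hence x^2 - 66x + 1704 is irreducible over Q and is the minimal polynomial of α.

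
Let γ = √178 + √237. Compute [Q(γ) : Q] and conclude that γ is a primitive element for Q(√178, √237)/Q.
[Q(γ) : Q] = 4 (equivalently, Q(γ) = Q(√178, √237))

Obviously Q(γ) ⊆ Q(√178, √237), and [Q(√178, √237):Q] = 4 (since 178, 237 are distinct squarefree integers > 1 with 42186 not a perfect square). To show equality we compute the minimal polynomial of γ. From γ = √178 + √237: γ^2 = 178 + 2√(42186) + 237 = 415 + 2√(42186), so γ^2 - 415 = 2√(42186); squaring, (γ^2 - 415)^2 = 4·42186, i.e. γ^4 - 830γ^2 + 172225 - 168744 = 0, i.e. γ^4 - 830γ^2 + 3481 = 0. So γ is a root of x^4 - 830x^2 + 3481. This polynomial is irreducible over Q: it has no rational root (each ±√178 ± √237 is irrational), and any factorization into two quadratics over Q would force √(42186) ∈ Q (pairing opposite roots) or √178, √237 ∈ Q (other pairings), all impossible. Hence [Q(γ):Q] = 4 = [Q(√178, √237):Q], so Q(γ) = Q(√178, √237).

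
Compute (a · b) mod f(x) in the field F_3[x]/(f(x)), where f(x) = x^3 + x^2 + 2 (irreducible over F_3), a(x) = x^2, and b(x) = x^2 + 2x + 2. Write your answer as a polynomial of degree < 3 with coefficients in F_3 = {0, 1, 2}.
a · b ≡ x^2 + x + 1 (mod f(x))

Multiply in F_3[x]: a(x)·b(x) = (x^2)·(x^2 + 2x + 2) = x^4 + 2x^3 + 2x^2. This has degree ≥ 3, so divide by f(x) over F_3: x^4 + 2x^3 + 2x^2 = (x + 1)·(x^3 + x^2 + 2) + (x^2 + x + 1). Hence a·b ≡ x^2 + x + 1 (mod f). (F_3[x]/(f) is a field with 3^3 = 27 elements since f is irreducible of degree 3.)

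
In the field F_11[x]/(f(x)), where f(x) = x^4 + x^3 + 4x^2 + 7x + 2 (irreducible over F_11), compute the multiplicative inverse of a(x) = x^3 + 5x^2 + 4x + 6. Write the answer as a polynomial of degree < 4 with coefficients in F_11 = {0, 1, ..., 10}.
a(x)^(-1) ≡ x^3 + x^2 + 6x + 4 (mod f(x))

Since f is irreducible over F_11, F_11[x]/(f) is a field and a(x) ≠ 0 has an inverse. Apply the extended Euclidean algorithm to f(x) and a(x) in F_11[x]: f(x) = (x + 7)·a(x) + (9x^2 + 6x + 4);  a(x) = (5x + 7)·(9x^2 + 6x + 4) + (8x);  (9x^2 + 6x + 4) = (8x + 9)·(8x) + (4). The last nonzero remainder is the constant 4 = gcd(f, a) in F_11. Back-substituting through the division chain expresses 4 = s(x)·a(x) + t(x)·f(x) with s(x) ≡ 4x^3 + 4x^2 + 2x + 5 (mod f), so (4x^3 + 4x^2 + 2x + 5)·a(x) ≡ 4 (mod f). Multiplying by 4^(-1) ≡ 3 in F_11 gives a(x)^(-1) ≡ 3·(4x^3 + 4x^2 + 2x + 5) ≡ x^3 + x^2 + 6x + 4 (mod f). Check: (x^3 + 5x^2 + 4x + 6)·(x^3 + x^2 + 6x + 4) = x^6 + 6x^5 + 4x^4 + 6x^2 + 8x + 2 ≡ 1 (mod x^4 + x^3 + 4x^2 + 7x + 2).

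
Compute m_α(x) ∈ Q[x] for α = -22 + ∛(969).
m_α(x) = x^3 + 66x^2 + 1452x + 9679

Set β = α + 22 = ∛(969), so β^3 = 969. Then (α + 22)^3 - 969 = 0, i.e. α is a root of g(x) = (x + 22)^3 - 969 = x^3 + 66x^2 + 1452x + 9679. Since g(x) = h(x + 22) where h(x) = x^3 - 969, and h is irreducible over Q (because 969 is not a perfect cube, so h has no rational root, and a monic cubic with no rational root is irreducible), g is also irreducible (irreducibility is preserved under the substitution x → x + 22). Hence m_α(x) = x^3 + 66x^2 + 1452x + 9679.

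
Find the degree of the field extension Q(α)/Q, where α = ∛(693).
[Q(α):Q] = 3

The minimal polynomial of α is x^3 - 693, irreducible over Q since 693 is not a perfect cube (so x^3 - 693 has no rational root). Hence [Q(α):Q] = deg(m_α) = 3.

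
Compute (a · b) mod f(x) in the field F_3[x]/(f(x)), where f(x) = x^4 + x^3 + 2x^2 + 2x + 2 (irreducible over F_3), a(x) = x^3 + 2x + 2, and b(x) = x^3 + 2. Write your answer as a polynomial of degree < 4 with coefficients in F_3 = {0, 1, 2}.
a · b ≡ x^2 + x + 2 (mod f(x))

Multiply in F_3[x]: a(x)·b(x) = (x^3 + 2x + 2)·(x^3 + 2) = x^6 + 2x^4 + x^3 + x + 1. This has degree ≥ 4, so divide by f(x) over F_3: x^6 + 2x^4 + x^3 + x + 1 = (x^2 + 2x + 1)·(x^4 + x^3 + 2x^2 + 2x + 2) + (x^2 + x + 2). Hence a·b ≡ x^2 + x + 2 (mod f). (F_3[x]/(f) is a field with 3^4 = 81 elements since f is irreducible of degree 4.)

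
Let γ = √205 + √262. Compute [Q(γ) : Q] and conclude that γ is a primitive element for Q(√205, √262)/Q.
[Q(γ) : Q] = 4 (equivalently, Q(γ) = Q(√205, √262))

Obviously Q(γ) ⊆ Q(√205, √262), and [Q(√205, √262):Q] = 4 (since 205, 262 are distinct squarefree integers > 1 with 53710 not a perfect square). To show equality we compute the minimal polynomial of γ. From γ = √205 + √262: γ^2 = 205 + 2√(53710) + 262 = 467 + 2√(53710), so γ^2 - 467 = 2√(53710); squaring, (γ^2 - 467)^2 = 4·53710, i.e. γ^4 - 934γ^2 + 218089 - 214840 = 0, i.e. γ^4 - 934γ^2 + 3249 = 0. So γ is a root of x^4 - 934x^2 + 3249. This polynomial is irreducible over Q: it has no rational root (each ±√205 ± √262 is irrational), and any factorization into two quadratics over Q would force √(53710) ∈ Q (pairing opposite roots) or √205, √262 ∈ Q (other pairings), all impossible. Hence [Q(γ):Q] = 4 = [Q(√205, √262):Q], so Q(γ) = Q(√205, √262).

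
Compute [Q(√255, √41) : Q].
[Q(√255, √41) : Q] = 4

[Q(√255):Q] = 2 (min poly x^2 - 255, irreducible since 255 is squarefree > 1). For the top step, suppose √41 ∈ Q(√255), say √41 = c + d√255 with c, d ∈ Q. Squaring: 41 = c^2 + 255d^2 + 2cd√255. Since √255 ∉ Q this forces 2cd = 0. If d = 0 then √41 = c ∈ Q, contradicting 41 squarefree > 1. If c = 0 then 41 = 255d^2, so 255·41 = (255d)^2 is a perfect square in Q — but 255·41 = 10455 is not a perfect square (since 255 and 41 are distinct squarefree integers). Contradiction. Hence √41 ∉ Q(√255), so x^2 - 41 stays irreducible over Q(√255) and [Q(√255, √41) : Q(√255)] = 2. By the tower law, [Q(√255, √41) : Q] = 2 · 2 = 4.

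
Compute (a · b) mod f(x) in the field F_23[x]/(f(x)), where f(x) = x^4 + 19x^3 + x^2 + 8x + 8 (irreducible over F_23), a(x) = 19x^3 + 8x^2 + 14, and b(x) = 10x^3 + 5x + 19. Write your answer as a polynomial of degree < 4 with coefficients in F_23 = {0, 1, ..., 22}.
a · b ≡ 17x^3 + 9x^2 + 5x + 21 (mod f(x))

Multiply in F_23[x]: a(x)·b(x) = (19x^3 + 8x^2 + 14)·(10x^3 + 5x + 19) = 6x^6 + 11x^5 + 3x^4 + 12x^3 + 14x^2 + x + 13. This has degree ≥ 4, so divide by f(x) over F_23: 6x^6 + 11x^5 + 3x^4 + 12x^3 + 14x^2 + x + 13 = (6x^2 + 12x + 22)·(x^4 + 19x^3 + x^2 + 8x + 8) + (17x^3 + 9x^2 + 5x + 21). Hence a·b ≡ 17x^3 + 9x^2 + 5x + 21 (mod f). (F_23[x]/(f) is a field with 23^4 = 279841 elements since f is irreducible of degree 4.)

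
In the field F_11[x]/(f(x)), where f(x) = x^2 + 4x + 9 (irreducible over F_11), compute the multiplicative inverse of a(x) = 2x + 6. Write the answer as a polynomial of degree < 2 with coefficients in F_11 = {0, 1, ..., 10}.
a(x)^(-1) ≡ 10x + 10 (mod f(x))

Since f is irreducible over F_11, F_11[x]/(f) is a field and a(x) ≠ 0 has an inverse. Apply the extended Euclidean algorithm to f(x) and a(x) in F_11[x]: f(x) = (6x + 6)·a(x) + (6). The last nonzero remainder is the constant 6 = gcd(f, a) in F_11. Back-substituting through the division chain expresses 6 = s(x)·a(x) + t(x)·f(x) with s(x) ≡ 5x + 5 (mod f), so (5x + 5)·a(x) ≡ 6 (mod f). Multiplying by 6^(-1) ≡ 2 in F_11 gives a(x)^(-1) ≡ 2·(5x + 5) ≡ 10x + 10 (mod f). Check: (2x + 6)·(10x + 10) = 9x^2 + 3x + 5 ≡ 1 (mod x^2 + 4x + 9).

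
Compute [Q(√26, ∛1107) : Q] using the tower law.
[Q(√26, ∛1107) : Q] = 6

Let L = Q(√26, ∛1107). Since Q(√26) ⊂ L and [Q(√26):Q] = 2, the tower law gives 2 | [L:Q]. Likewise Q(∛1107) ⊂ L with [Q(∛1107):Q] = 3 (because 1107 is not a perfect cube), so 3 | [L:Q]. As gcd(2,3) = 1, [L:Q] is divisible by 6. Conversely L is generated over Q by √26 and ∛1107, so [L:Q] ≤ 2·3 = 6. Therefore [Q(√26, ∛1107) : Q] = 6.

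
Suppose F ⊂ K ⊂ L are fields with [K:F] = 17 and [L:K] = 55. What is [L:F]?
[L:F] = 935

The tower law says that for any tower of field extensions F ⊂ K ⊂ L with finite degrees, [L:F] = [L:K] · [K:F]. Here this gives [L:F] = 55 · 17 = 935.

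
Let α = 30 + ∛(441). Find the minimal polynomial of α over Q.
m_α(x) = x^3 - 90x^2 + 2700x - 27441

Set β = α - 30 = ∛(441), so β^3 = 441. Then (α - 30)^3 - 441 = 0, i.e. α is a root of g(x) = (x - 30)^3 - 441 = x^3 - 90x^2 + 2700x - 27441. Since g(x) = h(x - 30) where h(x) = x^3 - 441, and h is irreducible over Q (because 441 is not a perfect cube, so h has no rational root, and a monic cubic with no rational root is irreducible), g is also irreducible (irreducibility is preserved under the substitution x → x - 30). Hence m_α(x) = x^3 - 90x^2 + 2700x - 27441.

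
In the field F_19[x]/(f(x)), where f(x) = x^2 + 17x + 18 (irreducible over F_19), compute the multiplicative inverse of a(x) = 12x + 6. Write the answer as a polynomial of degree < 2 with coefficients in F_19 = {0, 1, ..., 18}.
a(x)^(-1) ≡ 6x + 4 (mod f(x))

Since f is irreducible over F_19, F_19[x]/(f) is a field and a(x) ≠ 0 has an inverse. Apply the extended Euclidean algorithm to f(x) and a(x) in F_19[x]: f(x) = (8x + 18)·a(x) + (5). The last nonzero remainder is the constant 5 = gcd(f, a) in F_19. Back-substituting through the division chain expresses 5 = s(x)·a(x) + t(x)·f(x) with s(x) ≡ 11x + 1 (mod f), so (11x + 1)·a(x) ≡ 5 (mod f). Multiplying by 5^(-1) ≡ 4 in F_19 gives a(x)^(-1) ≡ 4·(11x + 1) ≡ 6x + 4 (mod f). Check: (12x + 6)·(6x + 4) = 15x^2 + 8x + 5 ≡ 1 (mod x^2 + 17x + 18).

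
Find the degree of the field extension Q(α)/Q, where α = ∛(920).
[Q(α):Q] = 3

The minimal polynomial of α is x^3 - 920, irreducible over Q since 920 is not a perfect cube (so x^3 - 920 has no rational root). Hence [Q(α):Q] = deg(m_α) = 3.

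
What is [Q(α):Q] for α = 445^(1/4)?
[Q(α):Q] = 4

α is a root of x^4 - 445. By Eisenstein's criterion at the prime p = 5 (which divides the constant term 445 but p^2 = 25 does not, since 445 is squarefree), x^4 - 445 is irreducible over Q. Hence [Q(α):Q] = 4.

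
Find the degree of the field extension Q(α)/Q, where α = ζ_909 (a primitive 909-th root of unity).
[Q(α):Q] = 600

The minimal polynomial of ζ_909 over Q is the 909-th cyclotomic polynomial Φ_909(x), which is irreducible over Q and has degree φ(909) = 600. Hence [Q(α):Q] = φ(909) = 600.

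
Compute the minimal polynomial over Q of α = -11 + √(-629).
m_α(x) = x^2 + 22x + 750

From α + 11 = √(-629), squaring gives (α + 11)^2 = -629, i.e. α^2 + 22α + 121 = -629, so α^2 + 22α + 750 = 0. The discriminant of x^2 + 22x + 750 is (22)^2 - 4·(750) = 484 - 3000 = -2516, and 4·(-629) is not a perfect square in Q since -629 is squarefree and ≠ 1. Hence x^2 + 22x + 750 is irreducible over Q and is the minimal polynomial of α.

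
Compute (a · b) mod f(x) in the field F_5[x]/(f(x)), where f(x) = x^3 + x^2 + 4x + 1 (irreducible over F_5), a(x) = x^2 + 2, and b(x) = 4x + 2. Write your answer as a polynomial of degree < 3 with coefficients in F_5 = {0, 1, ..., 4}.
a · b ≡ 3x^2 + 2x (mod f(x))

Multiply in F_5[x]: a(x)·b(x) = (x^2 + 2)·(4x + 2) = 4x^3 + 2x^2 + 3x + 4. This has degree ≥ 3, so divide by f(x) over F_5: 4x^3 + 2x^2 + 3x + 4 = (4)·(x^3 + x^2 + 4x + 1) + (3x^2 + 2x). Hence a·b ≡ 3x^2 + 2x (mod f). (F_5[x]/(f) is a field with 5^3 = 125 elements since f is irreducible of degree 3.)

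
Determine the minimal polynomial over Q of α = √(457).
m_α(x) = x^2 - 457

α satisfies α^2 - 457 = 0, so x^2 - 457 annihilates α. Since d = 457 is squarefree and ≠ 1, it is not a perfect square in Q, so x^2 - 457 has no rational root and is therefore irreducible over Q (a degree-2 polynomial over a field is irreducible iff it has no root). Hence m_α(x) = x^2 - 457.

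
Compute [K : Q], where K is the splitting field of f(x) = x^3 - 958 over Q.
[K : Q] = 6

The roots of x^3 - 958 are ∛958, ω∛958, ω^2∛958 where ω = e^(2πi/3) is a primitive cube root of unity, so K = Q(∛958, ω). Now [Q(∛958):Q] = 3 (since 958 is not a perfect cube, x^3 - 958 is irreducible) and [Q(ω):Q] = 2. Both 2 and 3 divide [K:Q], and [K:Q] ≤ 3·2 = 6, so [K:Q] = 6. (Equivalently: Q(∛958) ⊂ R but ω ∉ R, so [K : Q(∛958)] = 2.)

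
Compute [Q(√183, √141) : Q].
[Q(√183, √141) : Q] = 4

[Q(√183):Q] = 2 (min poly x^2 - 183, irreducible since 183 is squarefree > 1). For the top step, suppose √141 ∈ Q(√183), say √141 = c + d√183 with c, d ∈ Q. Squaring: 141 = c^2 + 183d^2 + 2cd√183. Since √183 ∉ Q this forces 2cd = 0. If d = 0 then √141 = c ∈ Q, contradicting 141 squarefree > 1. If c = 0 then 141 = 183d^2, so 183·141 = (183d)^2 is a perfect square in Q — but 183·141 = 25803 is not a perfect square (since 183 and 141 are distinct squarefree integers). Contradiction. Hence √141 ∉ Q(√183), so x^2 - 141 stays irreducible over Q(√183) and [Q(√183, √141) : Q(√183)] = 2. By the tower law, [Q(√183, √141) : Q] = 2 · 2 = 4.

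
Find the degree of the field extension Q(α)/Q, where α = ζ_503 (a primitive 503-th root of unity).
[Q(α):Q] = 502

The minimal polynomial of ζ_503 over Q is the 503-th cyclotomic polynomial Φ_503(x), which is irreducible over Q and has degree φ(503) = 502. Hence [Q(α):Q] = φ(503) = 502.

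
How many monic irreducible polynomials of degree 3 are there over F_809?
There are 176491440 monic irreducible polynomials of degree 3 over F_809

Each element of F_{809^3} that lies in no proper subfield is a root of exactly one monic irreducible of degree 3 over F_809, and each such polynomial has 3 distinct roots in F_{809^3}. By Möbius inversion the count is N_809(3) = (1/3) Σ_{d|3} μ(3/d) · 809^d = (1/3)(μ(3)·809^1 + μ(1)·809^3) = 529474320/3 = 176491440.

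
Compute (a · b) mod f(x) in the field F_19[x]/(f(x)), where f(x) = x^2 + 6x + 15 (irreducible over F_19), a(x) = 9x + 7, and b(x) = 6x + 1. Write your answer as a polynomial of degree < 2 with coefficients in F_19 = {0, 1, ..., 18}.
a · b ≡ 12x + 14 (mod f(x))

Multiply in F_19[x]: a(x)·b(x) = (9x + 7)·(6x + 1) = 16x^2 + 13x + 7. This has degree ≥ 2, so divide by f(x) over F_19: 16x^2 + 13x + 7 = (16)·(x^2 + 6x + 15) + (12x + 14). Hence a·b ≡ 12x + 14 (mod f). (F_19[x]/(f) is a field with 19^2 = 361 elements since f is irreducible of degree 2.)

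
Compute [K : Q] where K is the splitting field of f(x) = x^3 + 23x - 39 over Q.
[K : Q] = 6

By the rational root test, any rational root of the monic integer polynomial f(x) = x^3 + 23x - 39 must be an integer dividing the constant term -39, i.e. one of ±{1, 3, 13, 39}. Evaluating: f(1) = -15, f(-1) = -63, f(3) = 57, f(-3) = -135, f(13) = 2457, f(-13) = -2535, f(39) = 60177, f(-39) = -60255; none is 0, so f has no rational root and is therefore irreducible over Q (a cubic with no linear factor over a field is irreducible). For an irreducible cubic, the Galois group is A_3 or S_3 according as the discriminant disc(f) = -4a^3 - 27b^2 = -4·(23)^3 - 27·(-39)^2 = -89735 is or is not a square in Q. Here disc(f) = -89735 is not a perfect square in Q, so the Galois group of f over Q is not contained in A_3 and must be all of S_3. The splitting field has degree |S_3| = 6 over Q, so [K : Q] = 6.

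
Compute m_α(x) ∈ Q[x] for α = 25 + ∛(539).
m_α(x) = x^3 - 75x^2 + 1875x - 16164

Set β = α - 25 = ∛(539), so β^3 = 539. Then (α - 25)^3 - 539 = 0, i.e. α is a root of g(x) = (x - 25)^3 - 539 = x^3 - 75x^2 + 1875x - 16164. Since g(x) = h(x - 25) where h(x) = x^3 - 539, and h is irreducible over Q (because 539 is not a perfect cube, so h has no rational root, and a monic cubic with no rational root is irreducible), g is also irreducible (irreducibility is preserved under the substitution x → x - 25). Hence m_α(x) = x^3 - 75x^2 + 1875x - 16164.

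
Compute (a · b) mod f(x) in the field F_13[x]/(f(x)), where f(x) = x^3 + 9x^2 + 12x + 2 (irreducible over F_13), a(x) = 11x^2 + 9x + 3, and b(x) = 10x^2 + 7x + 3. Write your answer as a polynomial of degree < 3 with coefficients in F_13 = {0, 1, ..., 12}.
a · b ≡ 12x^2 + 6x + 4 (mod f(x))

Multiply in F_13[x]: a(x)·b(x) = (11x^2 + 9x + 3)·(10x^2 + 7x + 3) = 6x^4 + 11x^3 + 9x^2 + 9x + 9. This has degree ≥ 3, so divide by f(x) over F_13: 6x^4 + 11x^3 + 9x^2 + 9x + 9 = (6x + 9)·(x^3 + 9x^2 + 12x + 2) + (12x^2 + 6x + 4). Hence a·b ≡ 12x^2 + 6x + 4 (mod f). (F_13[x]/(f) is a field with 13^3 = 2197 elements since f is irreducible of degree 3.)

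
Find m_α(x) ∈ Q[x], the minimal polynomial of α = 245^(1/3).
m_α(x) = x^3 - 245

α satisfies α^3 = 245, so x^3 - 245 annihilates α. By the rational root test, a rational root p/q (in lowest terms) of x^3 - 245 would satisfy p^3 = 245 q^3, forcing q = 1 and p^3 = 245; but 245 is not a perfect cube, contradiction. A monic cubic over Q with no rational root is irreducible (any nontrivial factorization would include a linear factor). Hence x^3 - 245 is the minimal polynomial of α, and in particular [Q(α):Q] = 3.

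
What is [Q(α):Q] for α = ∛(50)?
[Q(α):Q] = 3

The minimal polynomial of α is x^3 - 50, irreducible over Q since 50 is not a perfect cube (so x^3 - 50 has no rational root). Hence [Q(α):Q] = deg(m_α) = 3.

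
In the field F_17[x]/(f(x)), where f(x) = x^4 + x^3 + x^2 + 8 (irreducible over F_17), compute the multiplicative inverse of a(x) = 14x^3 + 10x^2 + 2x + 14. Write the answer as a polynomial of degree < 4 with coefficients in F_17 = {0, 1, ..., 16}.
a(x)^(-1) ≡ 2x^3 + 2x^2 + 6x + 4 (mod f(x))

Since f is irreducible over F_17, F_17[x]/(f) is a field and a(x) ≠ 0 has an inverse. Apply the extended Euclidean algorithm to f(x) and a(x) in F_17[x]: f(x) = (11x + 8)·a(x) + (x^2 + 15);  a(x) = (14x + 10)·(x^2 + 15) + (13x);  (x^2 + 15) = (4x)·(13x) + (15). The last nonzero remainder is the constant 15 = gcd(f, a) in F_17. Back-substituting through the division chain expresses 15 = s(x)·a(x) + t(x)·f(x) with s(x) ≡ 13x^3 + 13x^2 + 5x + 9 (mod f), so (13x^3 + 13x^2 + 5x + 9)·a(x) ≡ 15 (mod f). Multiplying by 15^(-1) ≡ 8 in F_17 gives a(x)^(-1) ≡ 8·(13x^3 + 13x^2 + 5x + 9) ≡ 2x^3 + 2x^2 + 6x + 4 (mod f). Check: (14x^3 + 10x^2 + 2x + 14)·(2x^3 + 2x^2 + 6x + 4) = 11x^6 + 14x^5 + 6x^4 + 12x^3 + 12x^2 + 7x + 5 ≡ 1 (mod x^4 + x^3 + x^2 + 8).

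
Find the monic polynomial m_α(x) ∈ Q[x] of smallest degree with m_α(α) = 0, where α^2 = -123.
m_α(x) = x^2 + 123

α satisfies α^2 + 123 = 0, so x^2 + 123 annihilates α. Since d = -123 is squarefree and ≠ 1, it is not a perfect square in Q, so x^2 + 123 has no rational root and is therefore irreducible over Q (a degree-2 polynomial over a field is irreducible iff it has no root). Hence m_α(x) = x^2 + 123.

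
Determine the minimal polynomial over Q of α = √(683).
m_α(x) = x^2 - 683

α satisfies α^2 - 683 = 0, so x^2 - 683 annihilates α. Since d = 683 is squarefree and ≠ 1, it is not a perfect square in Q, so x^2 - 683 has no rational root and is therefore irreducible over Q (a degree-2 polynomial over a field is irreducible iff it has no root). Hence m_α(x) = x^2 - 683.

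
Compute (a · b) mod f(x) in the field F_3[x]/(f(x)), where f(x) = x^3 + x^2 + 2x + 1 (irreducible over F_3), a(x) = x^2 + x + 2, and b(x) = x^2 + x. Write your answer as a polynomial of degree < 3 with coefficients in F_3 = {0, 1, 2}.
a · b ≡ 2x + 2 (mod f(x))

Multiply in F_3[x]: a(x)·b(x) = (x^2 + x + 2)·(x^2 + x) = x^4 + 2x^3 + 2x. This has degree ≥ 3, so divide by f(x) over F_3: x^4 + 2x^3 + 2x = (x + 1)·(x^3 + x^2 + 2x + 1) + (2x + 2). Hence a·b ≡ 2x + 2 (mod f). (F_3[x]/(f) is a field with 3^3 = 27 elements since f is irreducible of degree 3.)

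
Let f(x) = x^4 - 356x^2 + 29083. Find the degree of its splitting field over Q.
[K : Q] = 4

Solving the quadratic in x^2: x^2 = (356 ± √(356^2 - 4·29083))/2 = (356 ± √10404)/2 = (356 ± 102)/2, giving x^2 = 229 or x^2 = 127. So f(x) = (x^2 - 229)(x^2 - 127) and the roots of f are ±√229, ±√127. Hence the splitting field is K = Q(√229, √127). Since 229 and 127 are distinct squarefree integers > 1, their product 29083 is not a perfect square, so √127 ∉ Q(√229). By the tower law [K:Q] = [Q(√229,√127):Q(√229)] · [Q(√229):Q] = 2 · 2 = 4.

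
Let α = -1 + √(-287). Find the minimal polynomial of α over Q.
m_α(x) = x^2 + 2x + 288

From α + 1 = √(-287), squaring gives (α + 1)^2 = -287, i.e. α^2 + 2α + 1 = -287, so α^2 + 2α + 288 = 0. The discriminant of x^2 + 2x + 288 is (2)^2 - 4·(288) = 4 - 1152 = -1148, and 4·(-287) is not a perfect square in Q since -287 is squarefree and ≠ 1. Hence x^2 + 2x + 288 is irreducible over Q and is the minimal polynomial of α.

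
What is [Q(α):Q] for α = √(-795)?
[Q(α):Q] = 2

[Q(α):Q] equals the degree of the minimal polynomial of α. Here α^2 = -795 and x^2 + 795 is irreducible (d = -795 is squarefree, ≠ 1, hence not a square), so deg(m_α) = 2. Thus [Q(α):Q] = 2.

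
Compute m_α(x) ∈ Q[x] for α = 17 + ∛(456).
m_α(x) = x^3 - 51x^2 + 867x - 5369

Set β = α - 17 = ∛(456), so β^3 = 456. Then (α - 17)^3 - 456 = 0, i.e. α is a root of g(x) = (x - 17)^3 - 456 = x^3 - 51x^2 + 867x - 5369. Since g(x) = h(x - 17) where h(x) = x^3 - 456, and h is irreducible over Q (because 456 is not a perfect cube, so h has no rational root, and a monic cubic with no rational root is irreducible), g is also irreducible (irreducibility is preserved under the substitution x → x - 17). Hence m_α(x) = x^3 - 51x^2 + 867x - 5369.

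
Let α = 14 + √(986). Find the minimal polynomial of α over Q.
m_α(x) = x^2 - 28x - 790

From α - 14 = √(986), squaring gives (α - 14)^2 = 986, i.e. α^2 - 28α + 196 = 986, so α^2 - 28α - 790 = 0. The discriminant of x^2 - 28x - 790 is (-28)^2 - 4·(-790) = 784 + 3160 = 3944, and 4·(986) is not a perfect square in Q since 986 is squarefree and ≠ 1. Hence x^2 - 28x - 790 is irreducible over Q and is the minimal polynomial of α.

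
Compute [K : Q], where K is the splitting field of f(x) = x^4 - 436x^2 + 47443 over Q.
[K : Q] = 4

Solving the quadratic in x^2: x^2 = (436 ± √(436^2 - 4·47443))/2 = (436 ± √324)/2 = (436 ± 18)/2, giving x^2 = 209 or x^2 = 227. So f(x) = (x^2 - 209)(x^2 - 227) and the roots of f are ±√209, ±√227. Hence the splitting field is K = Q(√209, √227). Since 209 and 227 are distinct squarefree integers > 1, their product 47443 is not a perfect square, so √227 ∉ Q(√209). By the tower law [K:Q] = [Q(√209,√227):Q(√209)] · [Q(√209):Q] = 2 · 2 = 4.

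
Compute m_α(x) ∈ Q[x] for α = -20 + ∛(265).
m_α(x) = x^3 + 60x^2 + 1200x + 7735

Set β = α + 20 = ∛(265), so β^3 = 265. Then (α + 20)^3 - 265 = 0, i.e. α is a root of g(x) = (x + 20)^3 - 265 = x^3 + 60x^2 + 1200x + 7735. Since g(x) = h(x + 20) where h(x) = x^3 - 265, and h is irreducible over Q (because 265 is not a perfect cube, so h has no rational root, and a monic cubic with no rational root is irreducible), g is also irreducible (irreducibility is preserved under the substitution x → x + 20). Hence m_α(x) = x^3 + 60x^2 + 1200x + 7735.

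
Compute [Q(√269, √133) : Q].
[Q(√269, √133) : Q] = 4

[Q(√269):Q] = 2 (min poly x^2 - 269, irreducible since 269 is squarefree > 1). For the top step, suppose √133 ∈ Q(√269), say √133 = c + d√269 with c, d ∈ Q. Squaring: 133 = c^2 + 269d^2 + 2cd√269. Since √269 ∉ Q this forces 2cd = 0. If d = 0 then √133 = c ∈ Q, contradicting 133 squarefree > 1. If c = 0 then 133 = 269d^2, so 269·133 = (269d)^2 is a perfect square in Q — but 269·133 = 35777 is not a perfect square (since 269 and 133 are distinct squarefree integers). Contradiction. Hence √133 ∉ Q(√269), so x^2 - 133 stays irreducible over Q(√269) and [Q(√269, √133) : Q(√269)] = 2. By the tower law, [Q(√269, √133) : Q] = 2 · 2 = 4.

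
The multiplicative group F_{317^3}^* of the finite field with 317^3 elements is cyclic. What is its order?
|F_{317^3}^*| = 31855012

F_{317^3} has 317^3 = 31855013 elements; its multiplicative group consists of all nonzero elements, so |F_{317^3}^*| = 31855013 - 1 = 31855012. (It is cyclic since any finite subgroup of the multiplicative group of a field is cyclic.)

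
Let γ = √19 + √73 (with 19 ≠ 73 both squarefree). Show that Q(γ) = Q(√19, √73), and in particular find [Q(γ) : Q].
[Q(γ) : Q] = 4 (equivalently, Q(γ) = Q(√19, √73))

Obviously Q(γ) ⊆ Q(√19, √73), and [Q(√19, √73):Q] = 4 (since 19, 73 are distinct squarefree integers > 1 with 1387 not a perfect square). To show equality we compute the minimal polynomial of γ. From γ = √19 + √73: γ^2 = 19 + 2√(1387) + 73 = 92 + 2√(1387), so γ^2 - 92 = 2√(1387); squaring, (γ^2 - 92)^2 = 4·1387, i.e. γ^4 - 184γ^2 + 8464 - 5548 = 0, i.e. γ^4 - 184γ^2 + 2916 = 0. So γ is a root of x^4 - 184x^2 + 2916. This polynomial is irreducible over Q: it has no rational root (each ±√19 ± √73 is irrational), and any factorization into two quadratics over Q would force √(1387) ∈ Q (pairing opposite roots) or √19, √73 ∈ Q (other pairings), all impossible. Hence [Q(γ):Q] = 4 = [Q(√19, √73):Q], so Q(γ) = Q(√19, √73).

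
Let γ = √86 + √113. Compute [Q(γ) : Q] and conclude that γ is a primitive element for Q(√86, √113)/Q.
[Q(γ) : Q] = 4 (equivalently, Q(γ) = Q(√86, √113))

Obviously Q(γ) ⊆ Q(√86, √113), and [Q(√86, √113):Q] = 4 (since 86, 113 are distinct squarefree integers > 1 with 9718 not a perfect square). To show equality we compute the minimal polynomial of γ. From γ = √86 + √113: γ^2 = 86 + 2√(9718) + 113 = 199 + 2√(9718), so γ^2 - 199 = 2√(9718); squaring, (γ^2 - 199)^2 = 4·9718, i.e. γ^4 - 398γ^2 + 39601 - 38872 = 0, i.e. γ^4 - 398γ^2 + 729 = 0. So γ is a root of x^4 - 398x^2 + 729. This polynomial is irreducible over Q: it has no rational root (each ±√86 ± √113 is irrational), and any factorization into two quadratics over Q would force √(9718) ∈ Q (pairing opposite roots) or √86, √113 ∈ Q (other pairings), all impossible. Hence [Q(γ):Q] = 4 = [Q(√86, √113):Q], so Q(γ) = Q(√86, √113).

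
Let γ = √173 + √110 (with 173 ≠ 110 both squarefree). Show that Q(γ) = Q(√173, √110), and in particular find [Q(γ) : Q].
[Q(γ) : Q] = 4 (equivalently, Q(γ) = Q(√173, √110))

Obviously Q(γ) ⊆ Q(√173, √110), and [Q(√173, √110):Q] = 4 (since 173, 110 are distinct squarefree integers > 1 with 19030 not a perfect square). To show equality we compute the minimal polynomial of γ. From γ = √173 + √110: γ^2 = 173 + 2√(19030) + 110 = 283 + 2√(19030), so γ^2 - 283 = 2√(19030); squaring, (γ^2 - 283)^2 = 4·19030, i.e. γ^4 - 566γ^2 + 80089 - 76120 = 0, i.e. γ^4 - 566γ^2 + 3969 = 0. So γ is a root of x^4 - 566x^2 + 3969. This polynomial is irreducible over Q: it has no rational root (each ±√173 ± √110 is irrational), and any factorization into two quadratics over Q would force √(19030) ∈ Q (pairing opposite roots) or √173, √110 ∈ Q (other pairings), all impossible. Hence [Q(γ):Q] = 4 = [Q(√173, √110):Q], so Q(γ) = Q(√173, √110).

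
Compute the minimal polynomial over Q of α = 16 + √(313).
m_α(x) = x^2 - 32x - 57

From α - 16 = √(313), squaring gives (α - 16)^2 = 313, i.e. α^2 - 32α + 256 = 313, so α^2 - 32α - 57 = 0. The discriminant of x^2 - 32x - 57 is (-32)^2 - 4·(-57) = 1024 + 228 = 1252, and 4·(313) is not a perfect square in Q since 313 is squarefree and ≠ 1. Hence x^2 - 32x - 57 is irreducible over Q and is the minimal polynomial of α.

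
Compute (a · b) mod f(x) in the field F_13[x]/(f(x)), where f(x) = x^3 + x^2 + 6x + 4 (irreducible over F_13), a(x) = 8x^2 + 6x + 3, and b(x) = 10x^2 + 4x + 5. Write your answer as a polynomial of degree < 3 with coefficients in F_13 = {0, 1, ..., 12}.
a · b ≡ 5x^2 + x + 6 (mod f(x))

Multiply in F_13[x]: a(x)·b(x) = (8x^2 + 6x + 3)·(10x^2 + 4x + 5) = 2x^4 + x^3 + 3x^2 + 3x + 2. This has degree ≥ 3, so divide by f(x) over F_13: 2x^4 + x^3 + 3x^2 + 3x + 2 = (2x + 12)·(x^3 + x^2 + 6x + 4) + (5x^2 + x + 6). Hence a·b ≡ 5x^2 + x + 6 (mod f). (F_13[x]/(f) is a field with 13^3 = 2197 elements since f is irreducible of degree 3.)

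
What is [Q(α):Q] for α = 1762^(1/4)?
[Q(α):Q] = 4

α is a root of x^4 - 1762. By Eisenstein's criterion at the prime p = 2 (which divides the constant term 1762 but p^2 = 4 does not, since 1762 is squarefree), x^4 - 1762 is irreducible over Q. Hence [Q(α):Q] = 4.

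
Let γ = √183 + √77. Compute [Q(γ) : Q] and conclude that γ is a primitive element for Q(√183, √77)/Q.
[Q(γ) : Q] = 4 (equivalently, Q(γ) = Q(√183, √77))

Obviously Q(γ) ⊆ Q(√183, √77), and [Q(√183, √77):Q] = 4 (since 183, 77 are distinct squarefree integers > 1 with 14091 not a perfect square). To show equality we compute the minimal polynomial of γ. From γ = √183 + √77: γ^2 = 183 + 2√(14091) + 77 = 260 + 2√(14091), so γ^2 - 260 = 2√(14091); squaring, (γ^2 - 260)^2 = 4·14091, i.e. γ^4 - 520γ^2 + 67600 - 56364 = 0, i.e. γ^4 - 520γ^2 + 11236 = 0. So γ is a root of x^4 - 520x^2 + 11236. This polynomial is irreducible over Q: it has no rational root (each ±√183 ± √77 is irrational), and any factorization into two quadratics over Q would force √(14091) ∈ Q (pairing opposite roots) or √183, √77 ∈ Q (other pairings), all impossible. Hence [Q(γ):Q] = 4 = [Q(√183, √77):Q], so Q(γ) = Q(√183, √77).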